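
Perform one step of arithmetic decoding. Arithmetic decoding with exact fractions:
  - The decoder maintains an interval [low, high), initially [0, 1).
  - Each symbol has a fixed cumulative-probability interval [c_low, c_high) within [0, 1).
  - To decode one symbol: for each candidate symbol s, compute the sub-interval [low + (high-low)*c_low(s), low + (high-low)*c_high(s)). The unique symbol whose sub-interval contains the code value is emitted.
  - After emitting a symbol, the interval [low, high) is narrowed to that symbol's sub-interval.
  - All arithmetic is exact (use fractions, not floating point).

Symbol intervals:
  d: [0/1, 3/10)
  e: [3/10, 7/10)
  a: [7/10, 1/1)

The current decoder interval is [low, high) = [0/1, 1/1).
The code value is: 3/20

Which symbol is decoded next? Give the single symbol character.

Answer: d

Derivation:
Interval width = high − low = 1/1 − 0/1 = 1/1
Scaled code = (code − low) / width = (3/20 − 0/1) / 1/1 = 3/20
  d: [0/1, 3/10) ← scaled code falls here ✓
  e: [3/10, 7/10) 
  a: [7/10, 1/1) 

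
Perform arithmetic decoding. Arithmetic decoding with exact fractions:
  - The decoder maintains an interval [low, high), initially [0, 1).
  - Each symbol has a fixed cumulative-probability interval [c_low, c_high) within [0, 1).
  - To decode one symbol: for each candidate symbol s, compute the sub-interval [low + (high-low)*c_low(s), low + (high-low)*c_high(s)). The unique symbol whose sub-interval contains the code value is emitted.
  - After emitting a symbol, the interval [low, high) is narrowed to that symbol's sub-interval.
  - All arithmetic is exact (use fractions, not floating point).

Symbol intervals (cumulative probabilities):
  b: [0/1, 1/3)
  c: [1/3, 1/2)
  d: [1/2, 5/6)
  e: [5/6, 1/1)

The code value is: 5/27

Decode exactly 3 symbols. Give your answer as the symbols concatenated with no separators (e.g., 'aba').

Step 1: interval [0/1, 1/1), width = 1/1 - 0/1 = 1/1
  'b': [0/1 + 1/1*0/1, 0/1 + 1/1*1/3) = [0/1, 1/3) <- contains code 5/27
  'c': [0/1 + 1/1*1/3, 0/1 + 1/1*1/2) = [1/3, 1/2)
  'd': [0/1 + 1/1*1/2, 0/1 + 1/1*5/6) = [1/2, 5/6)
  'e': [0/1 + 1/1*5/6, 0/1 + 1/1*1/1) = [5/6, 1/1)
  emit 'b', narrow to [0/1, 1/3)
Step 2: interval [0/1, 1/3), width = 1/3 - 0/1 = 1/3
  'b': [0/1 + 1/3*0/1, 0/1 + 1/3*1/3) = [0/1, 1/9)
  'c': [0/1 + 1/3*1/3, 0/1 + 1/3*1/2) = [1/9, 1/6)
  'd': [0/1 + 1/3*1/2, 0/1 + 1/3*5/6) = [1/6, 5/18) <- contains code 5/27
  'e': [0/1 + 1/3*5/6, 0/1 + 1/3*1/1) = [5/18, 1/3)
  emit 'd', narrow to [1/6, 5/18)
Step 3: interval [1/6, 5/18), width = 5/18 - 1/6 = 1/9
  'b': [1/6 + 1/9*0/1, 1/6 + 1/9*1/3) = [1/6, 11/54) <- contains code 5/27
  'c': [1/6 + 1/9*1/3, 1/6 + 1/9*1/2) = [11/54, 2/9)
  'd': [1/6 + 1/9*1/2, 1/6 + 1/9*5/6) = [2/9, 7/27)
  'e': [1/6 + 1/9*5/6, 1/6 + 1/9*1/1) = [7/27, 5/18)
  emit 'b', narrow to [1/6, 11/54)

Answer: bdb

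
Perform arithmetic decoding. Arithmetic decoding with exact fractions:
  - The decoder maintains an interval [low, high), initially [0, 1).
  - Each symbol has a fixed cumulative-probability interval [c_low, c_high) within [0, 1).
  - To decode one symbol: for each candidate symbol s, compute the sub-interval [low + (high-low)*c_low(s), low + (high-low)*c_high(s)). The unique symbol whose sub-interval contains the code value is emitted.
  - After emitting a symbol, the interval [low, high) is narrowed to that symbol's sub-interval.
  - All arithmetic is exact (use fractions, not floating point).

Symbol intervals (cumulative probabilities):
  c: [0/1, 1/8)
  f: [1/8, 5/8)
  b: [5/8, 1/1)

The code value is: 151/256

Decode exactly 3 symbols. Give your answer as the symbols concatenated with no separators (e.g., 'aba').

Step 1: interval [0/1, 1/1), width = 1/1 - 0/1 = 1/1
  'c': [0/1 + 1/1*0/1, 0/1 + 1/1*1/8) = [0/1, 1/8)
  'f': [0/1 + 1/1*1/8, 0/1 + 1/1*5/8) = [1/8, 5/8) <- contains code 151/256
  'b': [0/1 + 1/1*5/8, 0/1 + 1/1*1/1) = [5/8, 1/1)
  emit 'f', narrow to [1/8, 5/8)
Step 2: interval [1/8, 5/8), width = 5/8 - 1/8 = 1/2
  'c': [1/8 + 1/2*0/1, 1/8 + 1/2*1/8) = [1/8, 3/16)
  'f': [1/8 + 1/2*1/8, 1/8 + 1/2*5/8) = [3/16, 7/16)
  'b': [1/8 + 1/2*5/8, 1/8 + 1/2*1/1) = [7/16, 5/8) <- contains code 151/256
  emit 'b', narrow to [7/16, 5/8)
Step 3: interval [7/16, 5/8), width = 5/8 - 7/16 = 3/16
  'c': [7/16 + 3/16*0/1, 7/16 + 3/16*1/8) = [7/16, 59/128)
  'f': [7/16 + 3/16*1/8, 7/16 + 3/16*5/8) = [59/128, 71/128)
  'b': [7/16 + 3/16*5/8, 7/16 + 3/16*1/1) = [71/128, 5/8) <- contains code 151/256
  emit 'b', narrow to [71/128, 5/8)

Answer: fbb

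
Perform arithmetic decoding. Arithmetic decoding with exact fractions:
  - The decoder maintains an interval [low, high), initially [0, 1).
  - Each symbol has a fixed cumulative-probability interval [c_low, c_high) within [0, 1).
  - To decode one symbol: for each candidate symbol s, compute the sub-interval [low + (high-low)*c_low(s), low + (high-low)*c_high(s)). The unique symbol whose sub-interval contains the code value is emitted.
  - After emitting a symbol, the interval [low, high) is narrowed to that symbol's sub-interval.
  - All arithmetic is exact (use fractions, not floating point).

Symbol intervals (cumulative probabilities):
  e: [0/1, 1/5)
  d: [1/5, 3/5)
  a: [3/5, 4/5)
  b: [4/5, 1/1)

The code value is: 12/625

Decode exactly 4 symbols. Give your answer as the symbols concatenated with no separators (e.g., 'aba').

Answer: eeda

Derivation:
Step 1: interval [0/1, 1/1), width = 1/1 - 0/1 = 1/1
  'e': [0/1 + 1/1*0/1, 0/1 + 1/1*1/5) = [0/1, 1/5) <- contains code 12/625
  'd': [0/1 + 1/1*1/5, 0/1 + 1/1*3/5) = [1/5, 3/5)
  'a': [0/1 + 1/1*3/5, 0/1 + 1/1*4/5) = [3/5, 4/5)
  'b': [0/1 + 1/1*4/5, 0/1 + 1/1*1/1) = [4/5, 1/1)
  emit 'e', narrow to [0/1, 1/5)
Step 2: interval [0/1, 1/5), width = 1/5 - 0/1 = 1/5
  'e': [0/1 + 1/5*0/1, 0/1 + 1/5*1/5) = [0/1, 1/25) <- contains code 12/625
  'd': [0/1 + 1/5*1/5, 0/1 + 1/5*3/5) = [1/25, 3/25)
  'a': [0/1 + 1/5*3/5, 0/1 + 1/5*4/5) = [3/25, 4/25)
  'b': [0/1 + 1/5*4/5, 0/1 + 1/5*1/1) = [4/25, 1/5)
  emit 'e', narrow to [0/1, 1/25)
Step 3: interval [0/1, 1/25), width = 1/25 - 0/1 = 1/25
  'e': [0/1 + 1/25*0/1, 0/1 + 1/25*1/5) = [0/1, 1/125)
  'd': [0/1 + 1/25*1/5, 0/1 + 1/25*3/5) = [1/125, 3/125) <- contains code 12/625
  'a': [0/1 + 1/25*3/5, 0/1 + 1/25*4/5) = [3/125, 4/125)
  'b': [0/1 + 1/25*4/5, 0/1 + 1/25*1/1) = [4/125, 1/25)
  emit 'd', narrow to [1/125, 3/125)
Step 4: interval [1/125, 3/125), width = 3/125 - 1/125 = 2/125
  'e': [1/125 + 2/125*0/1, 1/125 + 2/125*1/5) = [1/125, 7/625)
  'd': [1/125 + 2/125*1/5, 1/125 + 2/125*3/5) = [7/625, 11/625)
  'a': [1/125 + 2/125*3/5, 1/125 + 2/125*4/5) = [11/625, 13/625) <- contains code 12/625
  'b': [1/125 + 2/125*4/5, 1/125 + 2/125*1/1) = [13/625, 3/125)
  emit 'a', narrow to [11/625, 13/625)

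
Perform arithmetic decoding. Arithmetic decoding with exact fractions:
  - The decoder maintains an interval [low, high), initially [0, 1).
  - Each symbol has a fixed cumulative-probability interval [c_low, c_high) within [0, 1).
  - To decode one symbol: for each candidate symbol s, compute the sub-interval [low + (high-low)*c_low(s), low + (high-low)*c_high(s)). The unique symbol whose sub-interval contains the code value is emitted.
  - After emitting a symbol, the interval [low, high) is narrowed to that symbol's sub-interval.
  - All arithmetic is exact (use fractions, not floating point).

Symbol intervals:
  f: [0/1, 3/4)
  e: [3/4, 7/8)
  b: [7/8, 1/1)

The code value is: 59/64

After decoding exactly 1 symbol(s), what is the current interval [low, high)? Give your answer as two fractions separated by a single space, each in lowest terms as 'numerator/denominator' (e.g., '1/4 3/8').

Answer: 7/8 1/1

Derivation:
Step 1: interval [0/1, 1/1), width = 1/1 - 0/1 = 1/1
  'f': [0/1 + 1/1*0/1, 0/1 + 1/1*3/4) = [0/1, 3/4)
  'e': [0/1 + 1/1*3/4, 0/1 + 1/1*7/8) = [3/4, 7/8)
  'b': [0/1 + 1/1*7/8, 0/1 + 1/1*1/1) = [7/8, 1/1) <- contains code 59/64
  emit 'b', narrow to [7/8, 1/1)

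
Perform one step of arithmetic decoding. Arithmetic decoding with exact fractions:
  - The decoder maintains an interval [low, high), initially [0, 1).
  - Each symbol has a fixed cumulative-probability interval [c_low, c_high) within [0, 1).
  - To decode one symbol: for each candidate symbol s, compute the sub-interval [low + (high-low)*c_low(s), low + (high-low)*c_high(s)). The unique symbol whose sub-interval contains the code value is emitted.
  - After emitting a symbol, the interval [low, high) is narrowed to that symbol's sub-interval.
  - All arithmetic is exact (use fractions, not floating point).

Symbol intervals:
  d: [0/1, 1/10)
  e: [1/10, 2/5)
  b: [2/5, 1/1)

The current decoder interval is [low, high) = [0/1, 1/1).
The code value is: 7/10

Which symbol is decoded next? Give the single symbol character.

Interval width = high − low = 1/1 − 0/1 = 1/1
Scaled code = (code − low) / width = (7/10 − 0/1) / 1/1 = 7/10
  d: [0/1, 1/10) 
  e: [1/10, 2/5) 
  b: [2/5, 1/1) ← scaled code falls here ✓

Answer: b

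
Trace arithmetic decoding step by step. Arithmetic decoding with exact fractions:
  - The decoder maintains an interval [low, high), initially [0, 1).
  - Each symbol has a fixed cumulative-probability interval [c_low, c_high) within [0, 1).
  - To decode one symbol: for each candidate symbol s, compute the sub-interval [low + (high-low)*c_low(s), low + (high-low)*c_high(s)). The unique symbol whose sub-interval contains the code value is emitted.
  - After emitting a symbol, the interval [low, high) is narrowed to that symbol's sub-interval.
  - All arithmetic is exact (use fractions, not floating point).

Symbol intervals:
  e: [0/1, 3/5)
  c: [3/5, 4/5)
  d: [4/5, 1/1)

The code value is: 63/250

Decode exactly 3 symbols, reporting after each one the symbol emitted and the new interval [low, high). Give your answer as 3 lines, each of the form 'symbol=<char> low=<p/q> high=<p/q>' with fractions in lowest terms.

Answer: symbol=e low=0/1 high=3/5
symbol=e low=0/1 high=9/25
symbol=c low=27/125 high=36/125

Derivation:
Step 1: interval [0/1, 1/1), width = 1/1 - 0/1 = 1/1
  'e': [0/1 + 1/1*0/1, 0/1 + 1/1*3/5) = [0/1, 3/5) <- contains code 63/250
  'c': [0/1 + 1/1*3/5, 0/1 + 1/1*4/5) = [3/5, 4/5)
  'd': [0/1 + 1/1*4/5, 0/1 + 1/1*1/1) = [4/5, 1/1)
  emit 'e', narrow to [0/1, 3/5)
Step 2: interval [0/1, 3/5), width = 3/5 - 0/1 = 3/5
  'e': [0/1 + 3/5*0/1, 0/1 + 3/5*3/5) = [0/1, 9/25) <- contains code 63/250
  'c': [0/1 + 3/5*3/5, 0/1 + 3/5*4/5) = [9/25, 12/25)
  'd': [0/1 + 3/5*4/5, 0/1 + 3/5*1/1) = [12/25, 3/5)
  emit 'e', narrow to [0/1, 9/25)
Step 3: interval [0/1, 9/25), width = 9/25 - 0/1 = 9/25
  'e': [0/1 + 9/25*0/1, 0/1 + 9/25*3/5) = [0/1, 27/125)
  'c': [0/1 + 9/25*3/5, 0/1 + 9/25*4/5) = [27/125, 36/125) <- contains code 63/250
  'd': [0/1 + 9/25*4/5, 0/1 + 9/25*1/1) = [36/125, 9/25)
  emit 'c', narrow to [27/125, 36/125)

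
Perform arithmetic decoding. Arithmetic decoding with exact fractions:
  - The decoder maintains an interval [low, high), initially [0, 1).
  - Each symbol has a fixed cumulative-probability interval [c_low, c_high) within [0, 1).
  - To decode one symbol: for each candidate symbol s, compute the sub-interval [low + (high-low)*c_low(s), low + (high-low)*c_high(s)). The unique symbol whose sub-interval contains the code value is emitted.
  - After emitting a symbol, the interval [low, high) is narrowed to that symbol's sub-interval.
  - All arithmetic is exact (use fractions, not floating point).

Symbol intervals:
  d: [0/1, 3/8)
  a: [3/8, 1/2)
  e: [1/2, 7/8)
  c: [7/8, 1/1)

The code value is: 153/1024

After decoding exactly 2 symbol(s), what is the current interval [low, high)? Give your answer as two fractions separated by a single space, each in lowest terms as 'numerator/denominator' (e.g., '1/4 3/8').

Answer: 9/64 3/16

Derivation:
Step 1: interval [0/1, 1/1), width = 1/1 - 0/1 = 1/1
  'd': [0/1 + 1/1*0/1, 0/1 + 1/1*3/8) = [0/1, 3/8) <- contains code 153/1024
  'a': [0/1 + 1/1*3/8, 0/1 + 1/1*1/2) = [3/8, 1/2)
  'e': [0/1 + 1/1*1/2, 0/1 + 1/1*7/8) = [1/2, 7/8)
  'c': [0/1 + 1/1*7/8, 0/1 + 1/1*1/1) = [7/8, 1/1)
  emit 'd', narrow to [0/1, 3/8)
Step 2: interval [0/1, 3/8), width = 3/8 - 0/1 = 3/8
  'd': [0/1 + 3/8*0/1, 0/1 + 3/8*3/8) = [0/1, 9/64)
  'a': [0/1 + 3/8*3/8, 0/1 + 3/8*1/2) = [9/64, 3/16) <- contains code 153/1024
  'e': [0/1 + 3/8*1/2, 0/1 + 3/8*7/8) = [3/16, 21/64)
  'c': [0/1 + 3/8*7/8, 0/1 + 3/8*1/1) = [21/64, 3/8)
  emit 'a', narrow to [9/64, 3/16)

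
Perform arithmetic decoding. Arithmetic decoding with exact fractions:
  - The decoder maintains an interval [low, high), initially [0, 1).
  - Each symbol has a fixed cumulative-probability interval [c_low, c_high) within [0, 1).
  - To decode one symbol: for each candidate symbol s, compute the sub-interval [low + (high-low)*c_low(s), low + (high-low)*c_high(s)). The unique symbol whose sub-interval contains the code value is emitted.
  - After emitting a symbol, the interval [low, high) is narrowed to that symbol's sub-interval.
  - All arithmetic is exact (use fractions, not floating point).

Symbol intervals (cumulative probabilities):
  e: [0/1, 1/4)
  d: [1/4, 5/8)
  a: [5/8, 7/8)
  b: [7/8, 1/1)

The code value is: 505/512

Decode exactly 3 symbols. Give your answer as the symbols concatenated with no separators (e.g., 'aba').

Step 1: interval [0/1, 1/1), width = 1/1 - 0/1 = 1/1
  'e': [0/1 + 1/1*0/1, 0/1 + 1/1*1/4) = [0/1, 1/4)
  'd': [0/1 + 1/1*1/4, 0/1 + 1/1*5/8) = [1/4, 5/8)
  'a': [0/1 + 1/1*5/8, 0/1 + 1/1*7/8) = [5/8, 7/8)
  'b': [0/1 + 1/1*7/8, 0/1 + 1/1*1/1) = [7/8, 1/1) <- contains code 505/512
  emit 'b', narrow to [7/8, 1/1)
Step 2: interval [7/8, 1/1), width = 1/1 - 7/8 = 1/8
  'e': [7/8 + 1/8*0/1, 7/8 + 1/8*1/4) = [7/8, 29/32)
  'd': [7/8 + 1/8*1/4, 7/8 + 1/8*5/8) = [29/32, 61/64)
  'a': [7/8 + 1/8*5/8, 7/8 + 1/8*7/8) = [61/64, 63/64)
  'b': [7/8 + 1/8*7/8, 7/8 + 1/8*1/1) = [63/64, 1/1) <- contains code 505/512
  emit 'b', narrow to [63/64, 1/1)
Step 3: interval [63/64, 1/1), width = 1/1 - 63/64 = 1/64
  'e': [63/64 + 1/64*0/1, 63/64 + 1/64*1/4) = [63/64, 253/256) <- contains code 505/512
  'd': [63/64 + 1/64*1/4, 63/64 + 1/64*5/8) = [253/256, 509/512)
  'a': [63/64 + 1/64*5/8, 63/64 + 1/64*7/8) = [509/512, 511/512)
  'b': [63/64 + 1/64*7/8, 63/64 + 1/64*1/1) = [511/512, 1/1)
  emit 'e', narrow to [63/64, 253/256)

Answer: bbe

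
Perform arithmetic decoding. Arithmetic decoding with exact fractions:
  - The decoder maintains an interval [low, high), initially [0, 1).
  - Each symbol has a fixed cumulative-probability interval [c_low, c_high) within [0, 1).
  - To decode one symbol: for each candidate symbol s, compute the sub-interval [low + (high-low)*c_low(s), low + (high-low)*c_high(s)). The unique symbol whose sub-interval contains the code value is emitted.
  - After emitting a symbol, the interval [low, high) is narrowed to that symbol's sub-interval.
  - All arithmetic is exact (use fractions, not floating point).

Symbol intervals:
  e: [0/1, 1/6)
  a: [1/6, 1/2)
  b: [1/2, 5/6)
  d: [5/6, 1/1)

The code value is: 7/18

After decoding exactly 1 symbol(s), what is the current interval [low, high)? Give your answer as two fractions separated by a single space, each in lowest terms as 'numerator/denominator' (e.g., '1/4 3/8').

Answer: 1/6 1/2

Derivation:
Step 1: interval [0/1, 1/1), width = 1/1 - 0/1 = 1/1
  'e': [0/1 + 1/1*0/1, 0/1 + 1/1*1/6) = [0/1, 1/6)
  'a': [0/1 + 1/1*1/6, 0/1 + 1/1*1/2) = [1/6, 1/2) <- contains code 7/18
  'b': [0/1 + 1/1*1/2, 0/1 + 1/1*5/6) = [1/2, 5/6)
  'd': [0/1 + 1/1*5/6, 0/1 + 1/1*1/1) = [5/6, 1/1)
  emit 'a', narrow to [1/6, 1/2)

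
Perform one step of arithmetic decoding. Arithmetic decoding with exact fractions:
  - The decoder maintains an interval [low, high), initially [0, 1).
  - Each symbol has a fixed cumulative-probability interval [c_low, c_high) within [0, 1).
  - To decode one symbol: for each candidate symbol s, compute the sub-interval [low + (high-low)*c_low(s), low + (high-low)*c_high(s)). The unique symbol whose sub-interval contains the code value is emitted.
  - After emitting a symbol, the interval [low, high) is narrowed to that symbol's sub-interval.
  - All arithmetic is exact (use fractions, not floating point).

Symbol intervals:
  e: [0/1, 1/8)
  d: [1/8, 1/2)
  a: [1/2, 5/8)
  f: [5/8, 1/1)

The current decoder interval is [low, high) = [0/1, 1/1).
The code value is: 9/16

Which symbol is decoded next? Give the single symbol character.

Answer: a

Derivation:
Interval width = high − low = 1/1 − 0/1 = 1/1
Scaled code = (code − low) / width = (9/16 − 0/1) / 1/1 = 9/16
  e: [0/1, 1/8) 
  d: [1/8, 1/2) 
  a: [1/2, 5/8) ← scaled code falls here ✓
  f: [5/8, 1/1) 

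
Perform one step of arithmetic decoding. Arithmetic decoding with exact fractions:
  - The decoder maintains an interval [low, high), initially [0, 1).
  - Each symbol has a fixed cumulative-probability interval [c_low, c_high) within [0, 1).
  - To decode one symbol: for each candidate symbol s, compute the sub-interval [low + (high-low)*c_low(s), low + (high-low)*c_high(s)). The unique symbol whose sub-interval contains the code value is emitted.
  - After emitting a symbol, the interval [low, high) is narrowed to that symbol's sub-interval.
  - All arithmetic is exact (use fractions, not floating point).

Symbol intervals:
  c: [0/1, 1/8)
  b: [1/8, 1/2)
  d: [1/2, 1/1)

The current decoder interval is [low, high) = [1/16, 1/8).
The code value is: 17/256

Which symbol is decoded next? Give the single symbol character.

Interval width = high − low = 1/8 − 1/16 = 1/16
Scaled code = (code − low) / width = (17/256 − 1/16) / 1/16 = 1/16
  c: [0/1, 1/8) ← scaled code falls here ✓
  b: [1/8, 1/2) 
  d: [1/2, 1/1) 

Answer: c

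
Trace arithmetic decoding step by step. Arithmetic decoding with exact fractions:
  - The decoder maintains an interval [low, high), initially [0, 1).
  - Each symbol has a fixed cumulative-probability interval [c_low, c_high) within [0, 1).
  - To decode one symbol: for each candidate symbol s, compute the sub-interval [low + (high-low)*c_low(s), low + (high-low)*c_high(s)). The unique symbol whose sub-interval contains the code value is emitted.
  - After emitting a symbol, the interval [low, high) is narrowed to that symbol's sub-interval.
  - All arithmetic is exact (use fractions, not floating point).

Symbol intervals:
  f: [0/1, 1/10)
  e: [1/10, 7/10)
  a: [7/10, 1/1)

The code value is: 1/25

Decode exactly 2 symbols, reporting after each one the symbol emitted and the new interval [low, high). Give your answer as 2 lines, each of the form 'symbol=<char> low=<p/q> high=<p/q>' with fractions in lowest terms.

Answer: symbol=f low=0/1 high=1/10
symbol=e low=1/100 high=7/100

Derivation:
Step 1: interval [0/1, 1/1), width = 1/1 - 0/1 = 1/1
  'f': [0/1 + 1/1*0/1, 0/1 + 1/1*1/10) = [0/1, 1/10) <- contains code 1/25
  'e': [0/1 + 1/1*1/10, 0/1 + 1/1*7/10) = [1/10, 7/10)
  'a': [0/1 + 1/1*7/10, 0/1 + 1/1*1/1) = [7/10, 1/1)
  emit 'f', narrow to [0/1, 1/10)
Step 2: interval [0/1, 1/10), width = 1/10 - 0/1 = 1/10
  'f': [0/1 + 1/10*0/1, 0/1 + 1/10*1/10) = [0/1, 1/100)
  'e': [0/1 + 1/10*1/10, 0/1 + 1/10*7/10) = [1/100, 7/100) <- contains code 1/25
  'a': [0/1 + 1/10*7/10, 0/1 + 1/10*1/1) = [7/100, 1/10)
  emit 'e', narrow to [1/100, 7/100)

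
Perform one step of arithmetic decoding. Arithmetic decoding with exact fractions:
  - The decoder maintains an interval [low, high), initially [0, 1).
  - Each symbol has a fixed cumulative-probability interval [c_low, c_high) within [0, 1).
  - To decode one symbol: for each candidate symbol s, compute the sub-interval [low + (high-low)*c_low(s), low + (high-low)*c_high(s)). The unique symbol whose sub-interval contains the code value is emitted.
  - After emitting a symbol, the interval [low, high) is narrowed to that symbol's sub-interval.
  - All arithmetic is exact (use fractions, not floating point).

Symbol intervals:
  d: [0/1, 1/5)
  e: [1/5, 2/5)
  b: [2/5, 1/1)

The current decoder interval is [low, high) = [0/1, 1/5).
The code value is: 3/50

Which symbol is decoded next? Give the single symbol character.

Answer: e

Derivation:
Interval width = high − low = 1/5 − 0/1 = 1/5
Scaled code = (code − low) / width = (3/50 − 0/1) / 1/5 = 3/10
  d: [0/1, 1/5) 
  e: [1/5, 2/5) ← scaled code falls here ✓
  b: [2/5, 1/1) 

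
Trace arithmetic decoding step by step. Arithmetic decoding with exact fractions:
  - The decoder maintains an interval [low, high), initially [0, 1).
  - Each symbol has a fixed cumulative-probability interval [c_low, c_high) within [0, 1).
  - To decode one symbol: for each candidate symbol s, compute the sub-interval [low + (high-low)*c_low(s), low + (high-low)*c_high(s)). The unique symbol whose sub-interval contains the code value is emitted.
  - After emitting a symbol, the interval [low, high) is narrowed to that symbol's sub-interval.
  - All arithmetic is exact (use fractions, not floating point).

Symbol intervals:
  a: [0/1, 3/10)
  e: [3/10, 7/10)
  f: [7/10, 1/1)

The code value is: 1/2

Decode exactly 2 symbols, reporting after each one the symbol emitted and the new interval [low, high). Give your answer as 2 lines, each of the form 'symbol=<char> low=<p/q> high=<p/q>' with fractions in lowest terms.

Answer: symbol=e low=3/10 high=7/10
symbol=e low=21/50 high=29/50

Derivation:
Step 1: interval [0/1, 1/1), width = 1/1 - 0/1 = 1/1
  'a': [0/1 + 1/1*0/1, 0/1 + 1/1*3/10) = [0/1, 3/10)
  'e': [0/1 + 1/1*3/10, 0/1 + 1/1*7/10) = [3/10, 7/10) <- contains code 1/2
  'f': [0/1 + 1/1*7/10, 0/1 + 1/1*1/1) = [7/10, 1/1)
  emit 'e', narrow to [3/10, 7/10)
Step 2: interval [3/10, 7/10), width = 7/10 - 3/10 = 2/5
  'a': [3/10 + 2/5*0/1, 3/10 + 2/5*3/10) = [3/10, 21/50)
  'e': [3/10 + 2/5*3/10, 3/10 + 2/5*7/10) = [21/50, 29/50) <- contains code 1/2
  'f': [3/10 + 2/5*7/10, 3/10 + 2/5*1/1) = [29/50, 7/10)
  emit 'e', narrow to [21/50, 29/50)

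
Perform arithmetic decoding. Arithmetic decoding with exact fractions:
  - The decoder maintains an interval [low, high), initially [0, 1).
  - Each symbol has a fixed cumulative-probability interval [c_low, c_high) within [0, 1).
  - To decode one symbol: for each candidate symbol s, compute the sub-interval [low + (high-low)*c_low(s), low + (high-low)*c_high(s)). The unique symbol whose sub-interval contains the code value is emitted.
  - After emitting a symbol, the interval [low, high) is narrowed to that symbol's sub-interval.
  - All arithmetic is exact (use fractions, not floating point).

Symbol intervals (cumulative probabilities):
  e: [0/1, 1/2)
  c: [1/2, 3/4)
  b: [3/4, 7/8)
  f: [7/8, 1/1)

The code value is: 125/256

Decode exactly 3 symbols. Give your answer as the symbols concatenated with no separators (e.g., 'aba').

Step 1: interval [0/1, 1/1), width = 1/1 - 0/1 = 1/1
  'e': [0/1 + 1/1*0/1, 0/1 + 1/1*1/2) = [0/1, 1/2) <- contains code 125/256
  'c': [0/1 + 1/1*1/2, 0/1 + 1/1*3/4) = [1/2, 3/4)
  'b': [0/1 + 1/1*3/4, 0/1 + 1/1*7/8) = [3/4, 7/8)
  'f': [0/1 + 1/1*7/8, 0/1 + 1/1*1/1) = [7/8, 1/1)
  emit 'e', narrow to [0/1, 1/2)
Step 2: interval [0/1, 1/2), width = 1/2 - 0/1 = 1/2
  'e': [0/1 + 1/2*0/1, 0/1 + 1/2*1/2) = [0/1, 1/4)
  'c': [0/1 + 1/2*1/2, 0/1 + 1/2*3/4) = [1/4, 3/8)
  'b': [0/1 + 1/2*3/4, 0/1 + 1/2*7/8) = [3/8, 7/16)
  'f': [0/1 + 1/2*7/8, 0/1 + 1/2*1/1) = [7/16, 1/2) <- contains code 125/256
  emit 'f', narrow to [7/16, 1/2)
Step 3: interval [7/16, 1/2), width = 1/2 - 7/16 = 1/16
  'e': [7/16 + 1/16*0/1, 7/16 + 1/16*1/2) = [7/16, 15/32)
  'c': [7/16 + 1/16*1/2, 7/16 + 1/16*3/4) = [15/32, 31/64)
  'b': [7/16 + 1/16*3/4, 7/16 + 1/16*7/8) = [31/64, 63/128) <- contains code 125/256
  'f': [7/16 + 1/16*7/8, 7/16 + 1/16*1/1) = [63/128, 1/2)
  emit 'b', narrow to [31/64, 63/128)

Answer: efb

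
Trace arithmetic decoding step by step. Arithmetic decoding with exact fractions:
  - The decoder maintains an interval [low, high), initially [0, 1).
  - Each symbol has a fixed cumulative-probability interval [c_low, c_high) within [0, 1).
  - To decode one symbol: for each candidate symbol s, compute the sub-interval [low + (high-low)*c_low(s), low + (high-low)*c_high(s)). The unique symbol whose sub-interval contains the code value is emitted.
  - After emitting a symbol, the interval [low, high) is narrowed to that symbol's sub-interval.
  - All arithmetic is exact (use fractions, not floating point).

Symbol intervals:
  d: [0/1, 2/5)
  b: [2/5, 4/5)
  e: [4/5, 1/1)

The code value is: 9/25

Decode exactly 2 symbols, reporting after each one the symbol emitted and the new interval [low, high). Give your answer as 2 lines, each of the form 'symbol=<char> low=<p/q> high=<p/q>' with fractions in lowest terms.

Step 1: interval [0/1, 1/1), width = 1/1 - 0/1 = 1/1
  'd': [0/1 + 1/1*0/1, 0/1 + 1/1*2/5) = [0/1, 2/5) <- contains code 9/25
  'b': [0/1 + 1/1*2/5, 0/1 + 1/1*4/5) = [2/5, 4/5)
  'e': [0/1 + 1/1*4/5, 0/1 + 1/1*1/1) = [4/5, 1/1)
  emit 'd', narrow to [0/1, 2/5)
Step 2: interval [0/1, 2/5), width = 2/5 - 0/1 = 2/5
  'd': [0/1 + 2/5*0/1, 0/1 + 2/5*2/5) = [0/1, 4/25)
  'b': [0/1 + 2/5*2/5, 0/1 + 2/5*4/5) = [4/25, 8/25)
  'e': [0/1 + 2/5*4/5, 0/1 + 2/5*1/1) = [8/25, 2/5) <- contains code 9/25
  emit 'e', narrow to [8/25, 2/5)

Answer: symbol=d low=0/1 high=2/5
symbol=e low=8/25 high=2/5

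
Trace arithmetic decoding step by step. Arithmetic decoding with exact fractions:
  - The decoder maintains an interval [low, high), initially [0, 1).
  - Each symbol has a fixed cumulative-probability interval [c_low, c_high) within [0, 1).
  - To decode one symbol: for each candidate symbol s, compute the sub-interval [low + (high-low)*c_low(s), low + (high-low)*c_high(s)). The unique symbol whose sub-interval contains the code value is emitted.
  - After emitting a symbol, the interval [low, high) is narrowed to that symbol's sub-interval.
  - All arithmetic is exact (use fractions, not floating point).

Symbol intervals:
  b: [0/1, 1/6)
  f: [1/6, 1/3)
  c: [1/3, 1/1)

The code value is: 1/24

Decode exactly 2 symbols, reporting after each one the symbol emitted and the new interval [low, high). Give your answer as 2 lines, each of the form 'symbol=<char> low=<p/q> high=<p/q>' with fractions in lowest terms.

Step 1: interval [0/1, 1/1), width = 1/1 - 0/1 = 1/1
  'b': [0/1 + 1/1*0/1, 0/1 + 1/1*1/6) = [0/1, 1/6) <- contains code 1/24
  'f': [0/1 + 1/1*1/6, 0/1 + 1/1*1/3) = [1/6, 1/3)
  'c': [0/1 + 1/1*1/3, 0/1 + 1/1*1/1) = [1/3, 1/1)
  emit 'b', narrow to [0/1, 1/6)
Step 2: interval [0/1, 1/6), width = 1/6 - 0/1 = 1/6
  'b': [0/1 + 1/6*0/1, 0/1 + 1/6*1/6) = [0/1, 1/36)
  'f': [0/1 + 1/6*1/6, 0/1 + 1/6*1/3) = [1/36, 1/18) <- contains code 1/24
  'c': [0/1 + 1/6*1/3, 0/1 + 1/6*1/1) = [1/18, 1/6)
  emit 'f', narrow to [1/36, 1/18)

Answer: symbol=b low=0/1 high=1/6
symbol=f low=1/36 high=1/18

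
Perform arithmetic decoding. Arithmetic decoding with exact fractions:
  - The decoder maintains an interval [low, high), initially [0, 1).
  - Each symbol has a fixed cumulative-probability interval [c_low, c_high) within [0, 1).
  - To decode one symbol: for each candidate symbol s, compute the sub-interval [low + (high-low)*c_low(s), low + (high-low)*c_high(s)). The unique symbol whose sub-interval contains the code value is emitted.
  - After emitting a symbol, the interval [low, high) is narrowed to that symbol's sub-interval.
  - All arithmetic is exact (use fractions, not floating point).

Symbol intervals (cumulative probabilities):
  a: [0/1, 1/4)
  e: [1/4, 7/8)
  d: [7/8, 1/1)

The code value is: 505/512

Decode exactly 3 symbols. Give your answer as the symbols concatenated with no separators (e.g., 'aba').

Answer: dda

Derivation:
Step 1: interval [0/1, 1/1), width = 1/1 - 0/1 = 1/1
  'a': [0/1 + 1/1*0/1, 0/1 + 1/1*1/4) = [0/1, 1/4)
  'e': [0/1 + 1/1*1/4, 0/1 + 1/1*7/8) = [1/4, 7/8)
  'd': [0/1 + 1/1*7/8, 0/1 + 1/1*1/1) = [7/8, 1/1) <- contains code 505/512
  emit 'd', narrow to [7/8, 1/1)
Step 2: interval [7/8, 1/1), width = 1/1 - 7/8 = 1/8
  'a': [7/8 + 1/8*0/1, 7/8 + 1/8*1/4) = [7/8, 29/32)
  'e': [7/8 + 1/8*1/4, 7/8 + 1/8*7/8) = [29/32, 63/64)
  'd': [7/8 + 1/8*7/8, 7/8 + 1/8*1/1) = [63/64, 1/1) <- contains code 505/512
  emit 'd', narrow to [63/64, 1/1)
Step 3: interval [63/64, 1/1), width = 1/1 - 63/64 = 1/64
  'a': [63/64 + 1/64*0/1, 63/64 + 1/64*1/4) = [63/64, 253/256) <- contains code 505/512
  'e': [63/64 + 1/64*1/4, 63/64 + 1/64*7/8) = [253/256, 511/512)
  'd': [63/64 + 1/64*7/8, 63/64 + 1/64*1/1) = [511/512, 1/1)
  emit 'a', narrow to [63/64, 253/256)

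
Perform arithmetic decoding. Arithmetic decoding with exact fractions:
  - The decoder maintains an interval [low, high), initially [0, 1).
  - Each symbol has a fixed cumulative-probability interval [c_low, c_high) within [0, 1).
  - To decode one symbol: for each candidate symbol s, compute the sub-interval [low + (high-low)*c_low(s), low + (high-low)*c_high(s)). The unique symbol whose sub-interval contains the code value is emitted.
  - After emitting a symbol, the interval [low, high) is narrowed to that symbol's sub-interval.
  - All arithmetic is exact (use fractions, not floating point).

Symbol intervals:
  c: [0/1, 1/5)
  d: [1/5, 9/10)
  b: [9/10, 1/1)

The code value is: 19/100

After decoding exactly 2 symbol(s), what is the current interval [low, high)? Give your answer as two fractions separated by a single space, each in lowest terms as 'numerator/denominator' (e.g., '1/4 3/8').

Answer: 9/50 1/5

Derivation:
Step 1: interval [0/1, 1/1), width = 1/1 - 0/1 = 1/1
  'c': [0/1 + 1/1*0/1, 0/1 + 1/1*1/5) = [0/1, 1/5) <- contains code 19/100
  'd': [0/1 + 1/1*1/5, 0/1 + 1/1*9/10) = [1/5, 9/10)
  'b': [0/1 + 1/1*9/10, 0/1 + 1/1*1/1) = [9/10, 1/1)
  emit 'c', narrow to [0/1, 1/5)
Step 2: interval [0/1, 1/5), width = 1/5 - 0/1 = 1/5
  'c': [0/1 + 1/5*0/1, 0/1 + 1/5*1/5) = [0/1, 1/25)
  'd': [0/1 + 1/5*1/5, 0/1 + 1/5*9/10) = [1/25, 9/50)
  'b': [0/1 + 1/5*9/10, 0/1 + 1/5*1/1) = [9/50, 1/5) <- contains code 19/100
  emit 'b', narrow to [9/50, 1/5)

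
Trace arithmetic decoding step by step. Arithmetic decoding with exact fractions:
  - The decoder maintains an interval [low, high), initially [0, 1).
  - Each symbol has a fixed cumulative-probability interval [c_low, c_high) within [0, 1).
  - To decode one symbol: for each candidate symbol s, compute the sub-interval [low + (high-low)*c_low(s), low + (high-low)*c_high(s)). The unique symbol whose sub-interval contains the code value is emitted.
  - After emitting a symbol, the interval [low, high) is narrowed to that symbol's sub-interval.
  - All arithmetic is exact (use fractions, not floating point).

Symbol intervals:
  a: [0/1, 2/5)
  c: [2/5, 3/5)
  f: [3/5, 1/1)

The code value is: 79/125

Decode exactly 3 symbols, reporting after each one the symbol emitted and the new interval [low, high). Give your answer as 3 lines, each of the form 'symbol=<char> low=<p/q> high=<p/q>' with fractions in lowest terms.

Answer: symbol=f low=3/5 high=1/1
symbol=a low=3/5 high=19/25
symbol=a low=3/5 high=83/125

Derivation:
Step 1: interval [0/1, 1/1), width = 1/1 - 0/1 = 1/1
  'a': [0/1 + 1/1*0/1, 0/1 + 1/1*2/5) = [0/1, 2/5)
  'c': [0/1 + 1/1*2/5, 0/1 + 1/1*3/5) = [2/5, 3/5)
  'f': [0/1 + 1/1*3/5, 0/1 + 1/1*1/1) = [3/5, 1/1) <- contains code 79/125
  emit 'f', narrow to [3/5, 1/1)
Step 2: interval [3/5, 1/1), width = 1/1 - 3/5 = 2/5
  'a': [3/5 + 2/5*0/1, 3/5 + 2/5*2/5) = [3/5, 19/25) <- contains code 79/125
  'c': [3/5 + 2/5*2/5, 3/5 + 2/5*3/5) = [19/25, 21/25)
  'f': [3/5 + 2/5*3/5, 3/5 + 2/5*1/1) = [21/25, 1/1)
  emit 'a', narrow to [3/5, 19/25)
Step 3: interval [3/5, 19/25), width = 19/25 - 3/5 = 4/25
  'a': [3/5 + 4/25*0/1, 3/5 + 4/25*2/5) = [3/5, 83/125) <- contains code 79/125
  'c': [3/5 + 4/25*2/5, 3/5 + 4/25*3/5) = [83/125, 87/125)
  'f': [3/5 + 4/25*3/5, 3/5 + 4/25*1/1) = [87/125, 19/25)
  emit 'a', narrow to [3/5, 83/125)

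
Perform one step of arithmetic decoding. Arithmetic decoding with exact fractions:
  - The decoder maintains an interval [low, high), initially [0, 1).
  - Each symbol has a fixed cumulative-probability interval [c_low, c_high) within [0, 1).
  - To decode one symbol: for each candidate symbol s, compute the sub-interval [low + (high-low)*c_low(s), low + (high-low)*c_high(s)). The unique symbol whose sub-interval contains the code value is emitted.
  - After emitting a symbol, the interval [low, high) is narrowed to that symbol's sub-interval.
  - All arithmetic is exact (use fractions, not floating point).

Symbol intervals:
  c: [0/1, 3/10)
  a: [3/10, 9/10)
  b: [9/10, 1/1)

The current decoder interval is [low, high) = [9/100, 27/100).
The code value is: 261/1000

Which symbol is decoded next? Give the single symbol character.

Answer: b

Derivation:
Interval width = high − low = 27/100 − 9/100 = 9/50
Scaled code = (code − low) / width = (261/1000 − 9/100) / 9/50 = 19/20
  c: [0/1, 3/10) 
  a: [3/10, 9/10) 
  b: [9/10, 1/1) ← scaled code falls here ✓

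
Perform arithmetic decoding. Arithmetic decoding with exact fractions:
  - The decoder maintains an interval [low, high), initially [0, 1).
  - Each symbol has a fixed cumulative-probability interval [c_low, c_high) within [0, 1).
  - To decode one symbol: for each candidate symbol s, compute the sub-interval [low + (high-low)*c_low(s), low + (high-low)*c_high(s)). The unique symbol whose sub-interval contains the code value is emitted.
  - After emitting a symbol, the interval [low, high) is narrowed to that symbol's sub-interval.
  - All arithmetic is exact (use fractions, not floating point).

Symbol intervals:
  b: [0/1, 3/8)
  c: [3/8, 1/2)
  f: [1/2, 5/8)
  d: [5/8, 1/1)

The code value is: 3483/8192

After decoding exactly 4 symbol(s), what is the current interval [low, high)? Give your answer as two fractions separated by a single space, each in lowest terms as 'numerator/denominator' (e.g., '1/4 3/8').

Answer: 435/1024 1743/4096

Derivation:
Step 1: interval [0/1, 1/1), width = 1/1 - 0/1 = 1/1
  'b': [0/1 + 1/1*0/1, 0/1 + 1/1*3/8) = [0/1, 3/8)
  'c': [0/1 + 1/1*3/8, 0/1 + 1/1*1/2) = [3/8, 1/2) <- contains code 3483/8192
  'f': [0/1 + 1/1*1/2, 0/1 + 1/1*5/8) = [1/2, 5/8)
  'd': [0/1 + 1/1*5/8, 0/1 + 1/1*1/1) = [5/8, 1/1)
  emit 'c', narrow to [3/8, 1/2)
Step 2: interval [3/8, 1/2), width = 1/2 - 3/8 = 1/8
  'b': [3/8 + 1/8*0/1, 3/8 + 1/8*3/8) = [3/8, 27/64)
  'c': [3/8 + 1/8*3/8, 3/8 + 1/8*1/2) = [27/64, 7/16) <- contains code 3483/8192
  'f': [3/8 + 1/8*1/2, 3/8 + 1/8*5/8) = [7/16, 29/64)
  'd': [3/8 + 1/8*5/8, 3/8 + 1/8*1/1) = [29/64, 1/2)
  emit 'c', narrow to [27/64, 7/16)
Step 3: interval [27/64, 7/16), width = 7/16 - 27/64 = 1/64
  'b': [27/64 + 1/64*0/1, 27/64 + 1/64*3/8) = [27/64, 219/512) <- contains code 3483/8192
  'c': [27/64 + 1/64*3/8, 27/64 + 1/64*1/2) = [219/512, 55/128)
  'f': [27/64 + 1/64*1/2, 27/64 + 1/64*5/8) = [55/128, 221/512)
  'd': [27/64 + 1/64*5/8, 27/64 + 1/64*1/1) = [221/512, 7/16)
  emit 'b', narrow to [27/64, 219/512)
Step 4: interval [27/64, 219/512), width = 219/512 - 27/64 = 3/512
  'b': [27/64 + 3/512*0/1, 27/64 + 3/512*3/8) = [27/64, 1737/4096)
  'c': [27/64 + 3/512*3/8, 27/64 + 3/512*1/2) = [1737/4096, 435/1024)
  'f': [27/64 + 3/512*1/2, 27/64 + 3/512*5/8) = [435/1024, 1743/4096) <- contains code 3483/8192
  'd': [27/64 + 3/512*5/8, 27/64 + 3/512*1/1) = [1743/4096, 219/512)
  emit 'f', narrow to [435/1024, 1743/4096)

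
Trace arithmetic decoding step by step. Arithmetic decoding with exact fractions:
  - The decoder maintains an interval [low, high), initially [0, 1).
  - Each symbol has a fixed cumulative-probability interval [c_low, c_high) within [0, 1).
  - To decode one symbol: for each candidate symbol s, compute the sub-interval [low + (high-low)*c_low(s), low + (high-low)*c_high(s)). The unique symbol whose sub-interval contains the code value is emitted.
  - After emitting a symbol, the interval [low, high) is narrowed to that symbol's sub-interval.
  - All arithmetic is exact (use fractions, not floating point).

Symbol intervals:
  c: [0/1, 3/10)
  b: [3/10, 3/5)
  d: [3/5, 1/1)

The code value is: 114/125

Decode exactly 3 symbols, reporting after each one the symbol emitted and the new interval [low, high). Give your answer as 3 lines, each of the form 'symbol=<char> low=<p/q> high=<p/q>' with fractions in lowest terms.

Step 1: interval [0/1, 1/1), width = 1/1 - 0/1 = 1/1
  'c': [0/1 + 1/1*0/1, 0/1 + 1/1*3/10) = [0/1, 3/10)
  'b': [0/1 + 1/1*3/10, 0/1 + 1/1*3/5) = [3/10, 3/5)
  'd': [0/1 + 1/1*3/5, 0/1 + 1/1*1/1) = [3/5, 1/1) <- contains code 114/125
  emit 'd', narrow to [3/5, 1/1)
Step 2: interval [3/5, 1/1), width = 1/1 - 3/5 = 2/5
  'c': [3/5 + 2/5*0/1, 3/5 + 2/5*3/10) = [3/5, 18/25)
  'b': [3/5 + 2/5*3/10, 3/5 + 2/5*3/5) = [18/25, 21/25)
  'd': [3/5 + 2/5*3/5, 3/5 + 2/5*1/1) = [21/25, 1/1) <- contains code 114/125
  emit 'd', narrow to [21/25, 1/1)
Step 3: interval [21/25, 1/1), width = 1/1 - 21/25 = 4/25
  'c': [21/25 + 4/25*0/1, 21/25 + 4/25*3/10) = [21/25, 111/125)
  'b': [21/25 + 4/25*3/10, 21/25 + 4/25*3/5) = [111/125, 117/125) <- contains code 114/125
  'd': [21/25 + 4/25*3/5, 21/25 + 4/25*1/1) = [117/125, 1/1)
  emit 'b', narrow to [111/125, 117/125)

Answer: symbol=d low=3/5 high=1/1
symbol=d low=21/25 high=1/1
symbol=b low=111/125 high=117/125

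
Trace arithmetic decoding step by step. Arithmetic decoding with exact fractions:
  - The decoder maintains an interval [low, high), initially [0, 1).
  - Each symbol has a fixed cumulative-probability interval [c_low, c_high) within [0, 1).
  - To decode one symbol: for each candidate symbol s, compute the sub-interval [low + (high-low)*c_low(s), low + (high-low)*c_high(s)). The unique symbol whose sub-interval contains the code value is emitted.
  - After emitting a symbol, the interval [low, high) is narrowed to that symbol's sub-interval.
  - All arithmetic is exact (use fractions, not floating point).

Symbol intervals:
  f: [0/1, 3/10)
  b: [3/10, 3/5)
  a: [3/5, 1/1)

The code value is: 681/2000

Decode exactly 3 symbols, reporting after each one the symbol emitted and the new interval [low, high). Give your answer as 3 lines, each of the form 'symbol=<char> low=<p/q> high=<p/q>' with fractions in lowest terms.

Step 1: interval [0/1, 1/1), width = 1/1 - 0/1 = 1/1
  'f': [0/1 + 1/1*0/1, 0/1 + 1/1*3/10) = [0/1, 3/10)
  'b': [0/1 + 1/1*3/10, 0/1 + 1/1*3/5) = [3/10, 3/5) <- contains code 681/2000
  'a': [0/1 + 1/1*3/5, 0/1 + 1/1*1/1) = [3/5, 1/1)
  emit 'b', narrow to [3/10, 3/5)
Step 2: interval [3/10, 3/5), width = 3/5 - 3/10 = 3/10
  'f': [3/10 + 3/10*0/1, 3/10 + 3/10*3/10) = [3/10, 39/100) <- contains code 681/2000
  'b': [3/10 + 3/10*3/10, 3/10 + 3/10*3/5) = [39/100, 12/25)
  'a': [3/10 + 3/10*3/5, 3/10 + 3/10*1/1) = [12/25, 3/5)
  emit 'f', narrow to [3/10, 39/100)
Step 3: interval [3/10, 39/100), width = 39/100 - 3/10 = 9/100
  'f': [3/10 + 9/100*0/1, 3/10 + 9/100*3/10) = [3/10, 327/1000)
  'b': [3/10 + 9/100*3/10, 3/10 + 9/100*3/5) = [327/1000, 177/500) <- contains code 681/2000
  'a': [3/10 + 9/100*3/5, 3/10 + 9/100*1/1) = [177/500, 39/100)
  emit 'b', narrow to [327/1000, 177/500)

Answer: symbol=b low=3/10 high=3/5
symbol=f low=3/10 high=39/100
symbol=b low=327/1000 high=177/500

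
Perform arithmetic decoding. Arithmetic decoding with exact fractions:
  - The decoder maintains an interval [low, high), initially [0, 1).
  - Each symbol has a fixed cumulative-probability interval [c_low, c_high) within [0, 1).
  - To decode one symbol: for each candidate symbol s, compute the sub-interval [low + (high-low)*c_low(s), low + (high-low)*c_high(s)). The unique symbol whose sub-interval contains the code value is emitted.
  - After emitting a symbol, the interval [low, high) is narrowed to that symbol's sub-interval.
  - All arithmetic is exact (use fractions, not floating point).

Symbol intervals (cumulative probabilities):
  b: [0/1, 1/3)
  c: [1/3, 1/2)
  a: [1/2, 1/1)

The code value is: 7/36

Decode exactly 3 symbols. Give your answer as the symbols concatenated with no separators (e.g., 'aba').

Answer: bab

Derivation:
Step 1: interval [0/1, 1/1), width = 1/1 - 0/1 = 1/1
  'b': [0/1 + 1/1*0/1, 0/1 + 1/1*1/3) = [0/1, 1/3) <- contains code 7/36
  'c': [0/1 + 1/1*1/3, 0/1 + 1/1*1/2) = [1/3, 1/2)
  'a': [0/1 + 1/1*1/2, 0/1 + 1/1*1/1) = [1/2, 1/1)
  emit 'b', narrow to [0/1, 1/3)
Step 2: interval [0/1, 1/3), width = 1/3 - 0/1 = 1/3
  'b': [0/1 + 1/3*0/1, 0/1 + 1/3*1/3) = [0/1, 1/9)
  'c': [0/1 + 1/3*1/3, 0/1 + 1/3*1/2) = [1/9, 1/6)
  'a': [0/1 + 1/3*1/2, 0/1 + 1/3*1/1) = [1/6, 1/3) <- contains code 7/36
  emit 'a', narrow to [1/6, 1/3)
Step 3: interval [1/6, 1/3), width = 1/3 - 1/6 = 1/6
  'b': [1/6 + 1/6*0/1, 1/6 + 1/6*1/3) = [1/6, 2/9) <- contains code 7/36
  'c': [1/6 + 1/6*1/3, 1/6 + 1/6*1/2) = [2/9, 1/4)
  'a': [1/6 + 1/6*1/2, 1/6 + 1/6*1/1) = [1/4, 1/3)
  emit 'b', narrow to [1/6, 2/9)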